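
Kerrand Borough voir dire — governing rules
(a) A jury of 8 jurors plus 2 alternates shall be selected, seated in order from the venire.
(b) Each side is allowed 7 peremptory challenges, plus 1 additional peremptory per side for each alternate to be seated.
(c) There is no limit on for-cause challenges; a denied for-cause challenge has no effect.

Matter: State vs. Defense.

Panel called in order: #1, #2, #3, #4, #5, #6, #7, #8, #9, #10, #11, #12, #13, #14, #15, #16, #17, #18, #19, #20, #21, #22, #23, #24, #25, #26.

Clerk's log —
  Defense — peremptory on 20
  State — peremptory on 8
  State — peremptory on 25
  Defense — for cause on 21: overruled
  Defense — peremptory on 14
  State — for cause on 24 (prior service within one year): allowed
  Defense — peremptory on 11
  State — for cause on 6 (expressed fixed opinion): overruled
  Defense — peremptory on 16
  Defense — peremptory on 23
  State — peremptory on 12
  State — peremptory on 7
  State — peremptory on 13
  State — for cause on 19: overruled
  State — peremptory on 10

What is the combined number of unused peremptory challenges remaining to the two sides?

State allotment: 7 base + 1 × 2 alternates = 9. Defense allotment: 7 base + 1 × 2 alternates = 9.
State peremptories used: #8, #25, #12, #7, #13, #10 — 6 (for-cause on #24, #6, #19 don't count).
Defense peremptories used: #20, #14, #11, #16, #23 — 5 (the for-cause on #21 doesn't count).
Remaining: (9 − 6) + (9 − 5) = 7.

7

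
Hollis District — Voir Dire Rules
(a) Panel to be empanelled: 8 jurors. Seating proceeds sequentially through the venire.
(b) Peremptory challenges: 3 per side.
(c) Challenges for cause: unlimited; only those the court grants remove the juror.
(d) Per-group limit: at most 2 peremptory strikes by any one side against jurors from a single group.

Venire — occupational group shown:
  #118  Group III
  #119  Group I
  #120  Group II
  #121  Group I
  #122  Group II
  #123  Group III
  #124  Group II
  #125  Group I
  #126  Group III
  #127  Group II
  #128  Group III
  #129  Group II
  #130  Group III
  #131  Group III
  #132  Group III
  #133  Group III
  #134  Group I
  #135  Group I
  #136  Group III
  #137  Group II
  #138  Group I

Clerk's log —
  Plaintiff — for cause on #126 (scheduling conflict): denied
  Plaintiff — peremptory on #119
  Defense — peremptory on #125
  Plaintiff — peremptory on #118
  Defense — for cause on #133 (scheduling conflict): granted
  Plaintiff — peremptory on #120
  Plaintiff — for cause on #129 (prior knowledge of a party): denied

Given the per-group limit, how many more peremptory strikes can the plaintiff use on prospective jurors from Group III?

0

Plaintiff peremptories so far: #119, #118, #120 — 3 of 3 used, 0 left overall.
Against Group III: #118 — 1 used; per-group cap 2 leaves 1.
Binding limit: min(0, 1) = 0.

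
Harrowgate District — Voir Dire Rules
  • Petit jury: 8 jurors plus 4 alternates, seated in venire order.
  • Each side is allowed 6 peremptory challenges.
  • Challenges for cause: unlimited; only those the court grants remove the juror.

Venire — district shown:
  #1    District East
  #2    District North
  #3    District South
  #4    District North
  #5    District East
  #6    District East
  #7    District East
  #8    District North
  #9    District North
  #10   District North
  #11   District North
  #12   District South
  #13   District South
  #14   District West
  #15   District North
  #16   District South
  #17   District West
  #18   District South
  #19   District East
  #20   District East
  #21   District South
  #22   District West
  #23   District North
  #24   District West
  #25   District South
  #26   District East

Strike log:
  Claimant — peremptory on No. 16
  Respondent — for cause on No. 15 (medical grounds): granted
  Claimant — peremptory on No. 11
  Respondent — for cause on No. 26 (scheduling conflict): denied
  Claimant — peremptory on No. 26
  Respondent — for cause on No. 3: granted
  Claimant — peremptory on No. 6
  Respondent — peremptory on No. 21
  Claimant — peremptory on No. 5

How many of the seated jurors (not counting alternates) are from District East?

Removed: #3, #5, #6, #11, #15, #16, #21, #26.
Seated jurors 1–8: #1, #2, #4, #7, #8, #9, #10, #12 (alternates #13, #14, #17, #18 not counted).
Of those, in District East: #1, #7 → 2.

2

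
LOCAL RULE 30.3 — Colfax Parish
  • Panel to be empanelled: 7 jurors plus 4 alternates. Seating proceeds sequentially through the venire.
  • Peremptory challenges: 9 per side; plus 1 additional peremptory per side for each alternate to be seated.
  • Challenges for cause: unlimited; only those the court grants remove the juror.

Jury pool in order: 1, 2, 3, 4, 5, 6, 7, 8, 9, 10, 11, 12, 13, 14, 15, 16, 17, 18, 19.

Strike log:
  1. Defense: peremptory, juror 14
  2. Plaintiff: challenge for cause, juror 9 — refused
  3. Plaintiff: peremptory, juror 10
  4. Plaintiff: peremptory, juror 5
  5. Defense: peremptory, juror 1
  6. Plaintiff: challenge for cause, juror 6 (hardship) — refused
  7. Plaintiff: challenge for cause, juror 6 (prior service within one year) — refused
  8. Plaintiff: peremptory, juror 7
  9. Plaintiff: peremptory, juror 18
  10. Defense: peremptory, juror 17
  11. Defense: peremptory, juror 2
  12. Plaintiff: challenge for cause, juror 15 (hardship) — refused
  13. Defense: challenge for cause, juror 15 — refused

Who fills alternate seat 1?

13

Removed: #1, #2, #5, #7, #10, #14, #17, #18. (#6, #9, #15 stay — for-cause denied.)
Filling seats in venire order through position 8: #3, #4, #6, #8, #9, #11, #12, #13.
So alternate 1 is #13.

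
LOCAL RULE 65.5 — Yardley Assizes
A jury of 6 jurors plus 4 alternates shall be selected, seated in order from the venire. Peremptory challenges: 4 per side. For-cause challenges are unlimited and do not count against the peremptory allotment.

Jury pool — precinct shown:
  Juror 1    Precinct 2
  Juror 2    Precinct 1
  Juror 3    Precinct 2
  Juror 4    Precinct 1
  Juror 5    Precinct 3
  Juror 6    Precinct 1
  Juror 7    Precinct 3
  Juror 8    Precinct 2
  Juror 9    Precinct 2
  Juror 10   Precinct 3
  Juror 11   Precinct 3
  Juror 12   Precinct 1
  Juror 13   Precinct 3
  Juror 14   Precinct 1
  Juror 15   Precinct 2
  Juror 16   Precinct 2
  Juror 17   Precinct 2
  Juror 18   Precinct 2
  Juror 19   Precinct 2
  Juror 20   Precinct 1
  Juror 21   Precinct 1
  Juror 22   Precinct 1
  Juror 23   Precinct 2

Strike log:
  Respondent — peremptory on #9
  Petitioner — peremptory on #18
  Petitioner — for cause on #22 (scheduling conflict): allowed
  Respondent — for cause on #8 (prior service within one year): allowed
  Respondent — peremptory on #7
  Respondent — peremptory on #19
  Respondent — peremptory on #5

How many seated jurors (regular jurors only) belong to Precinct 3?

1

Removed: #5, #7, #8, #9, #18, #19, #22.
Seated jurors 1–6: #1, #2, #3, #4, #6, #10 (alternates #11, #12, #13, #14 not counted).
Of those, in Precinct 3: #10 → 1.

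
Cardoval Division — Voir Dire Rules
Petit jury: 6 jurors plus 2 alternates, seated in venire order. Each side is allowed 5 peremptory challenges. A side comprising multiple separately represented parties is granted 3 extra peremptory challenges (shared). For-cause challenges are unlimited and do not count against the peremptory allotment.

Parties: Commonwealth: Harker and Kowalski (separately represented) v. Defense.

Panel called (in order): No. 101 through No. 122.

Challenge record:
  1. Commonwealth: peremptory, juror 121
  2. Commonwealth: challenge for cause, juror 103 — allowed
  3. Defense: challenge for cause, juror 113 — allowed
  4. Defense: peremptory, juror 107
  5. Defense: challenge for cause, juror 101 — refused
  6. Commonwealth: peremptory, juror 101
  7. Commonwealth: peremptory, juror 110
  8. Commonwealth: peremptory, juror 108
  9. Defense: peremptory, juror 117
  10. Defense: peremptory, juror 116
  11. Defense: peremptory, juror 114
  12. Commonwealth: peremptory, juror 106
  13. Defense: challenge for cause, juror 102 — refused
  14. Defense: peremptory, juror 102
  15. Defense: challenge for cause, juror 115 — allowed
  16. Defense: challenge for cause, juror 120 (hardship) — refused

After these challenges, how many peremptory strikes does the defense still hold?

Defense allotment: 5.
Defense peremptories used: #107, #117, #116, #114, #102 — 5 (for-cause on #113, #101, #102, #115, #120 don't count).
Remaining: 5 − 5 = 0.

0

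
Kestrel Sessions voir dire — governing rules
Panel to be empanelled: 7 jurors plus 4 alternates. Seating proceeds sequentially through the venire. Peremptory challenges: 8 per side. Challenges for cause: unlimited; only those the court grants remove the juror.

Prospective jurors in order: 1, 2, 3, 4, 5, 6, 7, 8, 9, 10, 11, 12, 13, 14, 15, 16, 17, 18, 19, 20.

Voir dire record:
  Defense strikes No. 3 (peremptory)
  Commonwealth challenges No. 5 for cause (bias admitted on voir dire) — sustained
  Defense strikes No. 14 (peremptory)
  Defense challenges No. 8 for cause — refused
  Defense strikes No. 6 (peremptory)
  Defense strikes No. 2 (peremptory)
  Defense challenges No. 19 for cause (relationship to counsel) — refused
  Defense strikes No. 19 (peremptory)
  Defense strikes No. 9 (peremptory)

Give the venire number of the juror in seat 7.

Removed: #2, #3, #5, #6, #9, #14, #19. (#8 stays — for-cause denied.)
Seating in order: seats 1–7 → #1, #4, #7, #8, #10, #11, #12; alternates → #13, #15, #16, #17.
So seat 7 is #12.

12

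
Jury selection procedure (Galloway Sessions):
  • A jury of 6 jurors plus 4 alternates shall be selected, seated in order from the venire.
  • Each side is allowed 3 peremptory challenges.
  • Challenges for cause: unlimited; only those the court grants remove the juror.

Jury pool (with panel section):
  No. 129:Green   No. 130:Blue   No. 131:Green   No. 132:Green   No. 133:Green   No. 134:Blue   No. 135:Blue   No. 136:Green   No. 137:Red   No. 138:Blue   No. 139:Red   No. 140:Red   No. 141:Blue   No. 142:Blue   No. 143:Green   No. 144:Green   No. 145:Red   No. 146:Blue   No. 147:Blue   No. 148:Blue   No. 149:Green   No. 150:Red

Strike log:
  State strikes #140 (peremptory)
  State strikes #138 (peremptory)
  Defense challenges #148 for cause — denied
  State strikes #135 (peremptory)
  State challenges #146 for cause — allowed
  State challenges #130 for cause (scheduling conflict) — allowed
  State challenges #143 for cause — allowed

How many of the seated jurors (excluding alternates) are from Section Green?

Removed: #130, #135, #138, #140, #143, #146.
Seated jurors 1–6: #129, #131, #132, #133, #134, #136 (alternates #137, #139, #141, #142 not counted).
Of those, in Section Green: #129, #131, #132, #133, #136 → 5.

5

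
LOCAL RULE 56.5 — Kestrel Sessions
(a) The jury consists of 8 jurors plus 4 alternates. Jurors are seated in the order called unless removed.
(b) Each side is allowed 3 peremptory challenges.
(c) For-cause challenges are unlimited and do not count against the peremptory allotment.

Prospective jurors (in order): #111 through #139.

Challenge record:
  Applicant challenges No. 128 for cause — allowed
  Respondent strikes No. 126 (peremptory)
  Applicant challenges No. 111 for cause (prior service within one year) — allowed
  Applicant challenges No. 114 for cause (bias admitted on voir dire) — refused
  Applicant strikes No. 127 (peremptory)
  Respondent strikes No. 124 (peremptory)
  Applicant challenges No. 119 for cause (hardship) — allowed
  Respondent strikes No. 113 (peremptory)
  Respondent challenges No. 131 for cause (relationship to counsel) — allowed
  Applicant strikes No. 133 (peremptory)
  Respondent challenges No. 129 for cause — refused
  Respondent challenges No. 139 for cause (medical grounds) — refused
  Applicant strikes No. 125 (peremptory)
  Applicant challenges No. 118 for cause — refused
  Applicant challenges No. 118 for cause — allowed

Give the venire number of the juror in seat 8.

Removed: #111, #113, #118, #119, #124, #125, #126, #127, #128, #131, #133. (#114, #129, #139 stay — for-cause denied.)
Seating in order: seats 1–8 → #112, #114, #115, #116, #117, #120, #121, #122; alternates → #123, #129, #130, #132.
So seat 8 is #122.

122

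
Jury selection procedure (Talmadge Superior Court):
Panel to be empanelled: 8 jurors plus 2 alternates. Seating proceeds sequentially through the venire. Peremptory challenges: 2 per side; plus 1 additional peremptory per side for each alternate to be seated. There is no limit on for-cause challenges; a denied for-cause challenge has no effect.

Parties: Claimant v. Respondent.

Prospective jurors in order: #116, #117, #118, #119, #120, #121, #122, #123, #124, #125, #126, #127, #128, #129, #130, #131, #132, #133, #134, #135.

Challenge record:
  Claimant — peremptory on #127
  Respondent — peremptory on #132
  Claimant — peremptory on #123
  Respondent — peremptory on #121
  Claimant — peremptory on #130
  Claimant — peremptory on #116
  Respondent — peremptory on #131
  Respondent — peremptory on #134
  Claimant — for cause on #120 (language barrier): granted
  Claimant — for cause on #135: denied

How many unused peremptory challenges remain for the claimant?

0

Claimant allotment: 2 base + 1 × 2 alternates = 4.
Claimant peremptories used: #127, #123, #130, #116 — 4 (for-cause on #120, #135 don't count).
Remaining: 4 − 4 = 0.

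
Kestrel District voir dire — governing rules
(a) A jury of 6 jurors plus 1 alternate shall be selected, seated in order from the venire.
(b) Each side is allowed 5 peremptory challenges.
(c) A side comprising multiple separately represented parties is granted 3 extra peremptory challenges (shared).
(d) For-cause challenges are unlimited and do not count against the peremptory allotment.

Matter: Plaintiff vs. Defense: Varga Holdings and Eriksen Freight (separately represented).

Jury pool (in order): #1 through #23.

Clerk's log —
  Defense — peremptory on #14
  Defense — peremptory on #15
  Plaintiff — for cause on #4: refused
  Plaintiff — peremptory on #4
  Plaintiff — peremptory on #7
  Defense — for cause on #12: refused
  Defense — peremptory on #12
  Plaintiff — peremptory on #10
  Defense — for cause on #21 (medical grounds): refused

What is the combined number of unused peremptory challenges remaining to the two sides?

Plaintiff allotment: 5. Defense allotment: 5 base + 3 multi-party = 8.
Plaintiff peremptories used: #4, #7, #10 — 3 (the for-cause on #4 doesn't count).
Defense peremptories used: #14, #15, #12 — 3 (for-cause on #12, #21 don't count).
Remaining: (5 − 3) + (8 − 3) = 7.

7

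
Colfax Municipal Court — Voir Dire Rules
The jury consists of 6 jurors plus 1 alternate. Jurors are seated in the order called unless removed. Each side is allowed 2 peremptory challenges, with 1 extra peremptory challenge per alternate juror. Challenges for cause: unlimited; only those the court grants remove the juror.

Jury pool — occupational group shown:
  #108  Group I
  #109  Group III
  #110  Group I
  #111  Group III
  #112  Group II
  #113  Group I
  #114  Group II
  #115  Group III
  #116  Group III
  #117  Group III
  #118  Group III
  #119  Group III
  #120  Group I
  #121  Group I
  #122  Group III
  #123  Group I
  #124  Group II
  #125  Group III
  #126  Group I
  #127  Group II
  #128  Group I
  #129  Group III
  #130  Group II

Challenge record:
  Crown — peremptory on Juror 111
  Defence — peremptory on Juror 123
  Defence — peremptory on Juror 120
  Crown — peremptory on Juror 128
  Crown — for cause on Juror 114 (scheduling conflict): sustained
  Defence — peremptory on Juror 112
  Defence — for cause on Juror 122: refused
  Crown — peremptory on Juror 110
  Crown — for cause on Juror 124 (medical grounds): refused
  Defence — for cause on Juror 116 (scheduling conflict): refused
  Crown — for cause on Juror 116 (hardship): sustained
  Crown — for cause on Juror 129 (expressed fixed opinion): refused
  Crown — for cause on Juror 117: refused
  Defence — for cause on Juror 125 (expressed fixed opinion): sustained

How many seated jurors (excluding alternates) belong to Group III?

Removed: #110, #111, #112, #114, #116, #120, #123, #125, #128.
Seated jurors 1–6: #108, #109, #113, #115, #117, #118 (alternates #119 not counted).
Of those, in Group III: #109, #115, #117, #118 → 4.

4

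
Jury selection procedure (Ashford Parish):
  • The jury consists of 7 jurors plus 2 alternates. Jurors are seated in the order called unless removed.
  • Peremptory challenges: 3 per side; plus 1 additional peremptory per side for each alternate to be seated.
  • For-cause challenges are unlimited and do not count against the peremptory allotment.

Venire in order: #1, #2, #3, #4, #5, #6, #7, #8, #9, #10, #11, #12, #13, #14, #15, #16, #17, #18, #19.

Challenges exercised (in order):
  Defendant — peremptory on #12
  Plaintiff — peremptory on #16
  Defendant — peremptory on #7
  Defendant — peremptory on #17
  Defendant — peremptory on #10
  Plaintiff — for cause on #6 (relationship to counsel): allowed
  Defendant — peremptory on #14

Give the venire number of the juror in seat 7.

9

Removed: #6, #7, #10, #12, #14, #16, #17.
Filling seats in venire order through position 7: #1, #2, #3, #4, #5, #8, #9.
So seat 7 is #9.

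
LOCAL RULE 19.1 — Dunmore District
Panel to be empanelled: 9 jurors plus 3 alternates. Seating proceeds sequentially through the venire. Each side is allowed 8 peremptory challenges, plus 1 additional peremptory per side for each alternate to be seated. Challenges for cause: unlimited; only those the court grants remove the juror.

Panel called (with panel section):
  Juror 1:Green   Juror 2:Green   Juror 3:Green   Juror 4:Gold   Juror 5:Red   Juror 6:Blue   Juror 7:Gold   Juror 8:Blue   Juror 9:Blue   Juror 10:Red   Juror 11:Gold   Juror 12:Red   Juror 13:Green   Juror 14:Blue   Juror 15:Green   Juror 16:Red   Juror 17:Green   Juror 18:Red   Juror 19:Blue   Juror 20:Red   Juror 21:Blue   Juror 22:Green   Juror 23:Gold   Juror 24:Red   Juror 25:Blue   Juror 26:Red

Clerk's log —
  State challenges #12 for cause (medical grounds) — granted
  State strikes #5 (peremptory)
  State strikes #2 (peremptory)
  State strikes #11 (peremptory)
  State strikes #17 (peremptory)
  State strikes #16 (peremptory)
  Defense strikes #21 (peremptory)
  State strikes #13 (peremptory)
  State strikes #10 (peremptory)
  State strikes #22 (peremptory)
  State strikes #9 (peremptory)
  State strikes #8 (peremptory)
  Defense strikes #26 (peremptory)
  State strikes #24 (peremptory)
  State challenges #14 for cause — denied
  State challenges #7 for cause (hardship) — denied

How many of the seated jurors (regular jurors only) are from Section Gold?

Removed: #2, #5, #8, #9, #10, #11, #12, #13, #16, #17, #21, #22, #24, #26.
Seated jurors 1–9: #1, #3, #4, #6, #7, #14, #15, #18, #19 (alternates #20, #23, #25 not counted).
Of those, in Section Gold: #4, #7 → 2.

2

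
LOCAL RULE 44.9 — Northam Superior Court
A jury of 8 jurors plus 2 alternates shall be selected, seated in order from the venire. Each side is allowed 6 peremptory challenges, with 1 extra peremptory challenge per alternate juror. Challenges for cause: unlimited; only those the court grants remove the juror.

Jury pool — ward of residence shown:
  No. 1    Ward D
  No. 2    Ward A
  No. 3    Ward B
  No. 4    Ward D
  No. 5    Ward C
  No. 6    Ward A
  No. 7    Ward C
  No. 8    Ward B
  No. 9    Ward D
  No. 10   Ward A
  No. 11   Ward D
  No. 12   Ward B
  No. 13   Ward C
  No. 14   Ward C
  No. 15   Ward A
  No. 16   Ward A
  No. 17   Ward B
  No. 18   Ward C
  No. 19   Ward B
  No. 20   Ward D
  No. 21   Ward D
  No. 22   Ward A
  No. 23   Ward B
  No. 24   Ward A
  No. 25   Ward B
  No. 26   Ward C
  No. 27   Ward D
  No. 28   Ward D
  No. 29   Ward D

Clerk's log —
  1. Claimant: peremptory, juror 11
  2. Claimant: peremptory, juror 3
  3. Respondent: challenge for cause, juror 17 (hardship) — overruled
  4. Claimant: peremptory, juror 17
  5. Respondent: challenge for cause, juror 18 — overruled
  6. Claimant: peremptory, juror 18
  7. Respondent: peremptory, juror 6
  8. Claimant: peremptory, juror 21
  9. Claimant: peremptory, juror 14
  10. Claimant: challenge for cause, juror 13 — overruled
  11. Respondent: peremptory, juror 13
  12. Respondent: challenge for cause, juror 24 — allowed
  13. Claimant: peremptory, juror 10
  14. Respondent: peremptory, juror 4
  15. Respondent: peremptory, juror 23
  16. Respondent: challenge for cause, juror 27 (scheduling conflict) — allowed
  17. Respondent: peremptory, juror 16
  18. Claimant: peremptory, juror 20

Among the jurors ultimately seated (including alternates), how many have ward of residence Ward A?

Removed: #3, #4, #6, #10, #11, #13, #14, #16, #17, #18, #20, #21, #23, #24, #27.
Seated (10 incl. alternates): #1, #2, #5, #7, #8, #9, #12, #15, #19, #22.
Of those, in Ward A: #2, #15, #22 → 3.

3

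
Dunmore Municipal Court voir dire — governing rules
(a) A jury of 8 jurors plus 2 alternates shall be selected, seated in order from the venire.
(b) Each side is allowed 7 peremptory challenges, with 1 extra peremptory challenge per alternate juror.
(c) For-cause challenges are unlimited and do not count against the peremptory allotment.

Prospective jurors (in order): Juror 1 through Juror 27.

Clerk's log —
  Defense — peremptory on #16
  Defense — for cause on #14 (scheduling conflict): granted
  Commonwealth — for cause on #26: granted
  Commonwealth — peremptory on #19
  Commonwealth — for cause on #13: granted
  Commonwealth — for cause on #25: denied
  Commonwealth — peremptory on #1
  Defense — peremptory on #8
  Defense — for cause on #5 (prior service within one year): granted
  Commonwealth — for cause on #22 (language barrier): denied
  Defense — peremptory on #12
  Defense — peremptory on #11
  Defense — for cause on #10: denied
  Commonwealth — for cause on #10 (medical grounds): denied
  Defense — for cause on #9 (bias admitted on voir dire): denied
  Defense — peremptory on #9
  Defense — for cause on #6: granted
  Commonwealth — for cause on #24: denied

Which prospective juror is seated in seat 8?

Removed: #1, #5, #6, #8, #9, #11, #12, #13, #14, #16, #19, #26. (#10, #22, #24, #25 stay — for-cause denied.)
Seating in order: seats 1–8 → #2, #3, #4, #7, #10, #15, #17, #18; alternates → #20, #21.
So seat 8 is #18.

18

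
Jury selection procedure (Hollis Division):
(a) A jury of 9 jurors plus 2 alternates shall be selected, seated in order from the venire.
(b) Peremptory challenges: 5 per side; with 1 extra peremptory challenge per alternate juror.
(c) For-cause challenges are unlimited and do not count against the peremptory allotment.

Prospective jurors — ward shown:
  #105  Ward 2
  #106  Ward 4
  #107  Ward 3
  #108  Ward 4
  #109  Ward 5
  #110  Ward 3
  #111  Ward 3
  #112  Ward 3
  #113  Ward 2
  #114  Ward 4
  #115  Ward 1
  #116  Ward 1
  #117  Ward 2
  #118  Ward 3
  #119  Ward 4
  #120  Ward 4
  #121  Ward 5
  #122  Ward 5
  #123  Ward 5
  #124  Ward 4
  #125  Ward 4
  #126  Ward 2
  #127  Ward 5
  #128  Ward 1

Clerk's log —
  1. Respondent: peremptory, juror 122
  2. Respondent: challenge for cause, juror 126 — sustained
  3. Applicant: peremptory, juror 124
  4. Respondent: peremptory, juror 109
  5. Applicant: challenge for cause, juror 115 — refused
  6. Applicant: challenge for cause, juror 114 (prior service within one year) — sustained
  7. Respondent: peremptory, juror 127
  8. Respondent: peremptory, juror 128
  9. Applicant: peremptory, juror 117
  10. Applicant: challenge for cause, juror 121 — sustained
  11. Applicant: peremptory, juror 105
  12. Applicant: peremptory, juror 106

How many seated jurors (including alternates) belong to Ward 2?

1

Removed: #105, #106, #109, #114, #117, #121, #122, #124, #126, #127, #128.
Seated (11 incl. alternates): #107, #108, #110, #111, #112, #113, #115, #116, #118, #119, #120.
Of those, in Ward 2: #113 → 1.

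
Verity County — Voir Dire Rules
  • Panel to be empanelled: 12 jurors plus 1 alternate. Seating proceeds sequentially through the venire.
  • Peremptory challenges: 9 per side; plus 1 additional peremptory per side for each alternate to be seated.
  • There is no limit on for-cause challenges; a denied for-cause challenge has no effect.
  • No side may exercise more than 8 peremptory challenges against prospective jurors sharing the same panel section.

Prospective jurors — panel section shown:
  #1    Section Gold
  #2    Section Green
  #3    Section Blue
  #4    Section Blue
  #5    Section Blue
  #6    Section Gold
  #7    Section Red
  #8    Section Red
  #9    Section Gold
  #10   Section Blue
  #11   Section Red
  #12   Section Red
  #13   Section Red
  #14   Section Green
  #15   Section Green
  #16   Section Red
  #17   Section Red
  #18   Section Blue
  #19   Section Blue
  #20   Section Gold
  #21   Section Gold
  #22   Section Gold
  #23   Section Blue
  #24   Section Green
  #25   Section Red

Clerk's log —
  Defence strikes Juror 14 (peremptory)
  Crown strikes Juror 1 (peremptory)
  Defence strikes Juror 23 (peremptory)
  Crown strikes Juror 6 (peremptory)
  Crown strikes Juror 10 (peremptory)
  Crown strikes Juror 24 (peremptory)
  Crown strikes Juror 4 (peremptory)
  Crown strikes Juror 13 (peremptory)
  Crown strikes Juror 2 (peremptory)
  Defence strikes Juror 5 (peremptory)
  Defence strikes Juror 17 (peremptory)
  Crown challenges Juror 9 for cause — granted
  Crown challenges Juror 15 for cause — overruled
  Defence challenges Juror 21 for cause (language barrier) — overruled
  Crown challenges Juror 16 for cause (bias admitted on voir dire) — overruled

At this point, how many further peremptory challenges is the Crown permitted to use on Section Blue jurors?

3

Crown peremptories so far: #1, #6, #10, #24, #4, #13, #2 — 7 of 10 used, 3 left overall.
Against Section Blue: #10, #4 — 2 used; per-section cap 8 leaves 6.
Binding limit: min(3, 6) = 3.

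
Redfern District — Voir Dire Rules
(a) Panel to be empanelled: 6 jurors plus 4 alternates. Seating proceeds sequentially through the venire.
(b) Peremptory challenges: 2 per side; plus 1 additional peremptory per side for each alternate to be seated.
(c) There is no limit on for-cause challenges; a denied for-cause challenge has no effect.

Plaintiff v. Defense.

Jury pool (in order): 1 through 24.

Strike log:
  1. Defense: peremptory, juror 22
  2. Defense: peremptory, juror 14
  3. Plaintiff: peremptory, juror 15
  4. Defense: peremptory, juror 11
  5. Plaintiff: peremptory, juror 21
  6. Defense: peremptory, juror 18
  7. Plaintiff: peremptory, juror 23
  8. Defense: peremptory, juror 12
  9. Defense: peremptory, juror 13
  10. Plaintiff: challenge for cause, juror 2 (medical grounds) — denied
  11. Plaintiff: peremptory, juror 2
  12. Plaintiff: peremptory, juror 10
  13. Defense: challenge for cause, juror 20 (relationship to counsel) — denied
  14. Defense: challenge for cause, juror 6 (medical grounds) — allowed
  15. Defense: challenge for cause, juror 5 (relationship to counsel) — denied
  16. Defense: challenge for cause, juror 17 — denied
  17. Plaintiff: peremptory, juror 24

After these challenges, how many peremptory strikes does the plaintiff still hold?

0

Plaintiff allotment: 2 base + 1 × 4 alternates = 6.
Plaintiff peremptories used: #15, #21, #23, #2, #10, #24 — 6 (the for-cause on #2 doesn't count).
Remaining: 6 − 6 = 0.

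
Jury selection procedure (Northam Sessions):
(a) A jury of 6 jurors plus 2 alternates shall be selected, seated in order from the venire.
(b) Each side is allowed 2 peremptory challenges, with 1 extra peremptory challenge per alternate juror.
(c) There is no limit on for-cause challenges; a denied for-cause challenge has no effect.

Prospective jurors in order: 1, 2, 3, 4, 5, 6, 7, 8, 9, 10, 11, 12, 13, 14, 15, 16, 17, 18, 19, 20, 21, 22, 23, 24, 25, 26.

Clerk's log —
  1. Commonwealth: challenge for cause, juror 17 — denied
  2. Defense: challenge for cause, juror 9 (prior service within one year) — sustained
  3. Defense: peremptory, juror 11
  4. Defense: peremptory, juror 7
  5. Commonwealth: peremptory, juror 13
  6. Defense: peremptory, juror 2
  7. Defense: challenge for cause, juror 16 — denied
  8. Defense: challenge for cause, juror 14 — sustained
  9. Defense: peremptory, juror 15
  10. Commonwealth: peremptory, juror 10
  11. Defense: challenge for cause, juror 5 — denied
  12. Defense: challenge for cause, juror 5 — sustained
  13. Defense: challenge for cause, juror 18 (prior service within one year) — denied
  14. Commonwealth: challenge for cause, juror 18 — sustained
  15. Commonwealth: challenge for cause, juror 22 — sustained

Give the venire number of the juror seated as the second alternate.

17

Removed: #2, #5, #7, #9, #10, #11, #13, #14, #15, #18, #22. (#16, #17 stay — for-cause denied.)
Seating in order: seats 1–6 → #1, #3, #4, #6, #8, #12; alternates → #16, #17.
So alternate 2 is #17.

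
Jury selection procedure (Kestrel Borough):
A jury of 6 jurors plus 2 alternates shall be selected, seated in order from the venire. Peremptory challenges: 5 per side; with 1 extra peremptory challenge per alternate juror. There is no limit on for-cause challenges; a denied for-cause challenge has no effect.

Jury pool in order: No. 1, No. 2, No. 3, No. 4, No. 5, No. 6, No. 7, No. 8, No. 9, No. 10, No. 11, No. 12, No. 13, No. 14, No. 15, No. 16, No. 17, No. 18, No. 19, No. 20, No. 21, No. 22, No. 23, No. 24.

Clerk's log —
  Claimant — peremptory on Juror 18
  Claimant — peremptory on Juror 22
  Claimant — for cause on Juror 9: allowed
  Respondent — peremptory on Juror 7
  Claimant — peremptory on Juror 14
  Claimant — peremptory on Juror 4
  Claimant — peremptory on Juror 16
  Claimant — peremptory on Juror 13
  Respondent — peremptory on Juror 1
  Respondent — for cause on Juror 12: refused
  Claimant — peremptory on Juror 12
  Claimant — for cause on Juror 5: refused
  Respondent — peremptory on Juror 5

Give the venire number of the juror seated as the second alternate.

Removed: #1, #4, #5, #7, #9, #12, #13, #14, #16, #18, #22.
Filling seats in venire order through position 8: #2, #3, #6, #8, #10, #11, #15, #17.
So alternate 2 is #17.

17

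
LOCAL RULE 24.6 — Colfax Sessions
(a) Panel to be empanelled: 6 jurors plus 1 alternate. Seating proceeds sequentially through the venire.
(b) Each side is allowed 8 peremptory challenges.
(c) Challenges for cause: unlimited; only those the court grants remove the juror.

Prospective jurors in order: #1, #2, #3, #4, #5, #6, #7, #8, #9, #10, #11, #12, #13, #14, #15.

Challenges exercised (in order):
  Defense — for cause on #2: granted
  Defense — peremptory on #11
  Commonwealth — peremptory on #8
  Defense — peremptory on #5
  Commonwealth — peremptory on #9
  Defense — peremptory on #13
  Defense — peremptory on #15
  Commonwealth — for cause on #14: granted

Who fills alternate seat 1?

12

Removed: #2, #5, #8, #9, #11, #13, #14, #15.
Filling seats in venire order through position 7: #1, #3, #4, #6, #7, #10, #12.
So alternate 1 is #12.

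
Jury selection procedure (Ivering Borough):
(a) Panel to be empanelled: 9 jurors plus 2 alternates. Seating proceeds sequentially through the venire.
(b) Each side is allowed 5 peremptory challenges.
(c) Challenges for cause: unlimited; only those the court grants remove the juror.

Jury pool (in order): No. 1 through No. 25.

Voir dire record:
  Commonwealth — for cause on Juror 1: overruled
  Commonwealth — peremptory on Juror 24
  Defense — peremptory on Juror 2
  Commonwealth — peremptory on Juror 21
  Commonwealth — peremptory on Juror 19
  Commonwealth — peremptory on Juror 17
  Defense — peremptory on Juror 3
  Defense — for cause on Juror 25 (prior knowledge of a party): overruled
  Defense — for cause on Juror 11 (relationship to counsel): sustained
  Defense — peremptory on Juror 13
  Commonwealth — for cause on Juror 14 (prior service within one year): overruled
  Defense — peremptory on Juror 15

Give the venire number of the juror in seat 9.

12

Removed: #2, #3, #11, #13, #15, #17, #19, #21, #24. (#1, #14, #25 stay — for-cause denied.)
Seating in order: seats 1–9 → #1, #4, #5, #6, #7, #8, #9, #10, #12; alternates → #14, #16.
So seat 9 is #12.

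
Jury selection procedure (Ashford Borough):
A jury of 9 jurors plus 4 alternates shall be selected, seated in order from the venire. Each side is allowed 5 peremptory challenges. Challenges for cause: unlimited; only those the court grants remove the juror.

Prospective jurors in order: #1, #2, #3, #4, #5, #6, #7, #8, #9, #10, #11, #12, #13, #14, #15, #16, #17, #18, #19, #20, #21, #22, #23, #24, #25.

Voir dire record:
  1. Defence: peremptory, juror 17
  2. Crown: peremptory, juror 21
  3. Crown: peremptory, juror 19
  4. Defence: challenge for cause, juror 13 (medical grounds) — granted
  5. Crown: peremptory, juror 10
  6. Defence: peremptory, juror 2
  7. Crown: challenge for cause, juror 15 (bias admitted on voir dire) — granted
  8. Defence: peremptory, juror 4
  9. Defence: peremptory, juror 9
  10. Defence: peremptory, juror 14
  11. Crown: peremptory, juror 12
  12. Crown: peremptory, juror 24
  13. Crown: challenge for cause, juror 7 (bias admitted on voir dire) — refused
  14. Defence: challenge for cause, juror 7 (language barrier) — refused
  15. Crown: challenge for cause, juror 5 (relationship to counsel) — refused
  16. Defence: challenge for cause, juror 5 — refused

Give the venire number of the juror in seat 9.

Removed: #2, #4, #9, #10, #12, #13, #14, #15, #17, #19, #21, #24. (#5, #7 stay — for-cause denied.)
Seating in order: seats 1–9 → #1, #3, #5, #6, #7, #8, #11, #16, #18; alternates → #20, #22, #23, #25.
So seat 9 is #18.

18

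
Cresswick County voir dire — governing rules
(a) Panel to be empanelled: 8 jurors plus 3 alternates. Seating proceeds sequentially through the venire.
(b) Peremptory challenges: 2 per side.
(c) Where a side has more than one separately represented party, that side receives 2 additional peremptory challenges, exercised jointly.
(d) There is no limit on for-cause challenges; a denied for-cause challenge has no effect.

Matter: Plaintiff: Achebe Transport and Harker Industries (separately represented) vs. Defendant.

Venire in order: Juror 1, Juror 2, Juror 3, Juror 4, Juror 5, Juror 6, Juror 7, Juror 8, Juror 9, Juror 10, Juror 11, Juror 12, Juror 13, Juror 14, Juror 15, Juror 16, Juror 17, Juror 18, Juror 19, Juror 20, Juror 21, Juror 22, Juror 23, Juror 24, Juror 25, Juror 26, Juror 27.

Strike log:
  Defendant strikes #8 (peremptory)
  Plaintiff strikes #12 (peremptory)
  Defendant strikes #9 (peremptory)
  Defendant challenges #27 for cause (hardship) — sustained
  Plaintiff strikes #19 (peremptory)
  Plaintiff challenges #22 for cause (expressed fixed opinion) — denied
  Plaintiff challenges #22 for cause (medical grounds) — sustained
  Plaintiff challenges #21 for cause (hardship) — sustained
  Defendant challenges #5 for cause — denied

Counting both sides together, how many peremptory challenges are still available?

Plaintiff allotment: 2 base + 2 multi-party = 4. Defendant allotment: 2.
Plaintiff peremptories used: #12, #19 — 2 (for-cause on #22, #22, #21 don't count).
Defendant peremptories used: #8, #9 — 2 (for-cause on #27, #5 don't count).
Remaining: (4 − 2) + (2 − 2) = 2.

2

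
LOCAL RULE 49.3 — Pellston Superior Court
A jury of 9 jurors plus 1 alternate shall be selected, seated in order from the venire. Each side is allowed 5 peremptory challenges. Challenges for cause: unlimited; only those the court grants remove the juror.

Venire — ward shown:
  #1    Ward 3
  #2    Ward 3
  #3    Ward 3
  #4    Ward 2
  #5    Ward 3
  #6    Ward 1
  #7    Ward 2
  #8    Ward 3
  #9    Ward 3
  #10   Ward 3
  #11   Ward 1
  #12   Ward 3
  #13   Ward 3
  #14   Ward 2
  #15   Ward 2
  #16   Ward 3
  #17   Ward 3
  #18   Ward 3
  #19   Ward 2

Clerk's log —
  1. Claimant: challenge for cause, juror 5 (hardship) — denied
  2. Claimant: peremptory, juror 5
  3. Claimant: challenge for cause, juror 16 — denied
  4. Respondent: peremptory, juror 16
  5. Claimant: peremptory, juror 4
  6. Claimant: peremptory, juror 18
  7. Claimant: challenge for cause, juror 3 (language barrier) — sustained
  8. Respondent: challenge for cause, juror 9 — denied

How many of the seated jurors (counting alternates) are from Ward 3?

Removed: #3, #4, #5, #16, #18.
Seated (10 incl. alternates): #1, #2, #6, #7, #8, #9, #10, #11, #12, #13.
Of those, in Ward 3: #1, #2, #8, #9, #10, #12, #13 → 7.

7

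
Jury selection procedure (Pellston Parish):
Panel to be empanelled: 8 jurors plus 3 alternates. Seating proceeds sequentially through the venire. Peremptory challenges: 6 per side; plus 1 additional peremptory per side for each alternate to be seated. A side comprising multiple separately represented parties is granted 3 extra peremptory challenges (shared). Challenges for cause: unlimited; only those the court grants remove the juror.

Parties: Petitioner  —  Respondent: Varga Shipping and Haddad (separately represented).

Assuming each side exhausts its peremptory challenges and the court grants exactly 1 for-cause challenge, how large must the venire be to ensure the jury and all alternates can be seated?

33

Seats to fill: 8 + 3 alternates = 11.
Peremptories — Petitioner: 6 + 1×3 = 9; Respondent: 6 + 1×3 + 3 = 12; total 21.
For-cause removals: 1.
Minimum venire: 11 + 21 + 1 = 33.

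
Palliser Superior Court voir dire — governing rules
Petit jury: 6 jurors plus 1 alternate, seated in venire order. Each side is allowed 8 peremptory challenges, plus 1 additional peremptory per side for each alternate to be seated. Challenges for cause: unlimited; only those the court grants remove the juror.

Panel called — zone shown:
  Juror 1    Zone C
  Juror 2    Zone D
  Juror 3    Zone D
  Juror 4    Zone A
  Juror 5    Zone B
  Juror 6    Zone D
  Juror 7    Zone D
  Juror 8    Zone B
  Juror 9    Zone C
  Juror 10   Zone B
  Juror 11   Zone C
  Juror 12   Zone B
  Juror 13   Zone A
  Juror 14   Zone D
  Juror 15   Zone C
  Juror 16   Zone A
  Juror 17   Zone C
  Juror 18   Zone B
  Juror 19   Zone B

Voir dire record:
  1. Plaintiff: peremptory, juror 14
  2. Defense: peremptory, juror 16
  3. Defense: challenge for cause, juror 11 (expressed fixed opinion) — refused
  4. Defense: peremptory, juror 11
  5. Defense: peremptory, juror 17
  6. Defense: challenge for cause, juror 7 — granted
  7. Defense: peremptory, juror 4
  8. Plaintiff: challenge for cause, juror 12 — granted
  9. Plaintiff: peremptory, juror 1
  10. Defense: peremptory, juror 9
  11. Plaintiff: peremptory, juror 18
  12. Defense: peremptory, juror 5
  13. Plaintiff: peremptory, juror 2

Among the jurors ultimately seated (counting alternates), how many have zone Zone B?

3

Removed: #1, #2, #4, #5, #7, #9, #11, #12, #14, #16, #17, #18.
Seated (7 incl. alternates): #3, #6, #8, #10, #13, #15, #19.
Of those, in Zone B: #8, #10, #19 → 3.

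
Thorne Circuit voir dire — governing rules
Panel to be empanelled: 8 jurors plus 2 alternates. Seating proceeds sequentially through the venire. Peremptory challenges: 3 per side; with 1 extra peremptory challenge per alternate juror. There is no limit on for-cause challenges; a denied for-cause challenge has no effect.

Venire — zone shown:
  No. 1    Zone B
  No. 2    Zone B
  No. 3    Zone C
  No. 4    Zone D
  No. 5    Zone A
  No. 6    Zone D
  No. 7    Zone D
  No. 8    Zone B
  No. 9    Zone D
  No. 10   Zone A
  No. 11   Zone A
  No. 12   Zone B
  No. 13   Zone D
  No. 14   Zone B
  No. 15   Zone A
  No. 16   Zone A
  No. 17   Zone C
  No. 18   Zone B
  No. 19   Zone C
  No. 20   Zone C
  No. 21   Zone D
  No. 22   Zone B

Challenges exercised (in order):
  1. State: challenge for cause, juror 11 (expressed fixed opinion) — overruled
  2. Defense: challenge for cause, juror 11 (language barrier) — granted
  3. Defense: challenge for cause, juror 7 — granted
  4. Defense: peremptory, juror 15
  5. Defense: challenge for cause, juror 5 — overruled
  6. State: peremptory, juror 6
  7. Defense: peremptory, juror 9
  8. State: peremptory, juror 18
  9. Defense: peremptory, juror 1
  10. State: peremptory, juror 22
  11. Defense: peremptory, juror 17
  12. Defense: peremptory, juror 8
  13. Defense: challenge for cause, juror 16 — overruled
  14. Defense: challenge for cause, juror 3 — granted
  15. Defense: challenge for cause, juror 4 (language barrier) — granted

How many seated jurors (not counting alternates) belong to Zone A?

Removed: #1, #3, #4, #6, #7, #8, #9, #11, #15, #17, #18, #22.
Seated jurors 1–8: #2, #5, #10, #12, #13, #14, #16, #19 (alternates #20, #21 not counted).
Of those, in Zone A: #5, #10, #16 → 3.

3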